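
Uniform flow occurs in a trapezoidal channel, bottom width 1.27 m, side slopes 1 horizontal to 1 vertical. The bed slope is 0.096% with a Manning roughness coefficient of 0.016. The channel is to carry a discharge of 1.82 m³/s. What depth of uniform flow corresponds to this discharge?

Manning's equation rearranged: A R^(2/3) = nQ / (1·√S) = 0.016 × 1.82 / (√0.00096) = 0.9398.
Trying y = 0.654 m: A R^(2/3) = 0.6869 — short.
Trying y = 0.869 m: A R^(2/3) = 1.169 — over.
Trying y = 0.774 m: A R^(2/3) = 0.9391 — matches.

y_n = 0.774 m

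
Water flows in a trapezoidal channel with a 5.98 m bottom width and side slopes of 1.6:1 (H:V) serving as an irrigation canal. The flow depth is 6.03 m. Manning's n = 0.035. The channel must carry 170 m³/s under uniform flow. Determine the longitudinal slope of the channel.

S = 0.000818

With bottom width b = 5.98 m and side slope z = 1.6: A = (b + zy)y = (5.98 + 1.6×6.03)×6.03 = 94.24 m²; P = b + 2y√(1+z²) = 5.98 + 2×6.03×1.887 = 28.73 m.
Hydraulic radius R = A/P = 94.24/28.73 = 3.28 m.
From Manning's equation, S = [nQ / (1 A R^(2/3))]² = [0.035 × 170 / (1 × 94.24 × 3.28^(2/3))]² = 0.000818.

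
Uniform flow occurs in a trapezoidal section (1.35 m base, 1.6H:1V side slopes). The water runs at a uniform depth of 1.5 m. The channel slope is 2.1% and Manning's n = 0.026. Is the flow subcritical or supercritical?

With bottom width b = 1.35 m and side slope z = 1.6: A = (b + zy)y = (1.35 + 1.6×1.5)×1.5 = 5.625 m²; P = b + 2y√(1+z²) = 1.35 + 2×1.5×1.887 = 7.01 m.
Hydraulic radius R = A/P = 5.625/7.01 = 0.8024 m.
V = (1/n) R^(2/3) √S = (1/0.026) × 0.8024^(2/3) × √0.021 = 4.813 m/s. Hydraulic depth D_h = A/T = 5.625/6.15 = 0.9146 m.
Froude number Fr = V/√(g·D_h) = 4.813/√(9.81×0.9146) = 1.61, which is greater than 1, so the flow is supercritical.

supercritical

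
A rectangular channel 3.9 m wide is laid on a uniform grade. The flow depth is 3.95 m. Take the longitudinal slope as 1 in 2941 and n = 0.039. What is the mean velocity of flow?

Flow area A = b·y = 3.9 × 3.95 = 15.41 m². Wetted perimeter P = b + 2y = 3.9 + 2×3.95 = 11.8 m.
Hydraulic radius R = A/P = 15.41/11.8 = 1.306 m.
From Manning's equation, V = (1/n) R^(2/3) S^(1/2) = (1/0.039) × 1.306^(2/3) × 0.00034^(1/2) = 0.565 m/s.

V = 0.565 m/s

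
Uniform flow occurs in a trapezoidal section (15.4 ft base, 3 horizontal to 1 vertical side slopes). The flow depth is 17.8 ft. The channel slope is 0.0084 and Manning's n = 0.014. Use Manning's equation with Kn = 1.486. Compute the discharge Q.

With bottom width b = 15.4 ft and side slope z = 3: A = (b + zy)y = (15.4 + 3×17.8)×17.8 = 1225 ft²; P = b + 2y√(1+z²) = 15.4 + 2×17.8×3.162 = 128 ft.
Hydraulic radius R = A/P = 1225/128 = 9.569 ft.
Manning's equation: Q = (1.486/n) A R^(2/3) S^(1/2) = (1.486/0.014) × 1225 × 9.569^(2/3) × 0.0084^(1/2) = 53700 ft³/s.

Q = 53700 ft³/s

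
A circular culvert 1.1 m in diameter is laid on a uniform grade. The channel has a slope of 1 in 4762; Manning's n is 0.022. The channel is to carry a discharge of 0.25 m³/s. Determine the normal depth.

y_n = 0.851 m

Manning's equation rearranged: A R^(2/3) = nQ / (1·√S) = 0.022 × 0.25 / (√0.00021) = 0.3795.
Try y = 0.737 m: A R^(2/3) = 0.3172 — low.
Try y = 0.943 m: A R^(2/3) = 0.4167 — high.
Try y = 0.851 m: A R^(2/3) = 0.3795 — ≈ 0.3795.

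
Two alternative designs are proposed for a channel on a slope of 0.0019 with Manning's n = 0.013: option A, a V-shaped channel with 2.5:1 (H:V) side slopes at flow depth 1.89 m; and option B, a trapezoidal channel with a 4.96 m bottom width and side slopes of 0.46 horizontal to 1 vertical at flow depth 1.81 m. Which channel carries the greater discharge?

Channel A: For a triangular section with side slope z = 2.5: A = zy² = 2.5×1.89² = 8.93 m²; P = 2y√(1+z²) = 2×1.89×2.693 = 10.18 m. Hydraulic radius R = A/P = 8.93/10.18 = 0.8774 m. Q_A = (1/0.013)·8.93·0.8774^(2/3)·√0.0019 = 27.44 m³/s.
Channel B: With bottom width b = 4.96 m and side slope z = 0.46: A = (b + zy)y = (4.96 + 0.46×1.81)×1.81 = 10.48 m²; P = b + 2y√(1+z²) = 4.96 + 2×1.81×1.101 = 8.945 m. Hydraulic radius R = A/P = 10.48/8.945 = 1.172 m. Q_B = (1/0.013)·10.48·1.172^(2/3)·√0.0019 = 39.08 m³/s.
Q_A = 27.44 m³/s vs Q_B = 39.08 m³/s, so channel B carries more.

channel B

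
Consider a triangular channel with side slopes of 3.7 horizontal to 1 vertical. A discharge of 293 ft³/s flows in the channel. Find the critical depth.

y_c = 3.3 ft

At critical depth, Q² T / (g A³) = 1, i.e. A³/T = Q²/g = 293²/32.2 = 2666.
Trying y = 3.79 ft: A³/T = 5353 — high.
Trying y = 3.3 ft: A³/T = 2679 — ≈ 2666.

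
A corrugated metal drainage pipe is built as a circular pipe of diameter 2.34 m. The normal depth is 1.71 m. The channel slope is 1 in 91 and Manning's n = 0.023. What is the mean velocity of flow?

V = 3.6 m/s

For a circular section of diameter D = 2.34 m at depth y = 1.71 m, the central angle is θ = 2 arccos(1 − 2y/D) = 4.101 rad. Then A = (D²/8)(θ − sin θ) = 3.367 m² and P = Dθ/2 = 4.798 m.
Hydraulic radius R = A/P = 3.367/4.798 = 0.7018 m.
From Manning's equation, V = (1/n) R^(2/3) S^(1/2) = (1/0.023) × 0.7018^(2/3) × 0.01099^(1/2) = 3.6 m/s.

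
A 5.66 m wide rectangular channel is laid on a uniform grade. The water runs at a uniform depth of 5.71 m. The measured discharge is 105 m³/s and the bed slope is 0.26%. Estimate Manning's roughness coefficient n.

n = 0.024

Flow area A = b·y = 5.66 × 5.71 = 32.32 m². Wetted perimeter P = b + 2y = 5.66 + 2×5.71 = 17.08 m.
Hydraulic radius R = A/P = 32.32/17.08 = 1.892 m.
Rearranging Manning's equation: n = (1/Q) A R^(2/3) S^(1/2) = (1/105) × 32.32 × 1.892^(2/3) × √0.0026 = 0.024.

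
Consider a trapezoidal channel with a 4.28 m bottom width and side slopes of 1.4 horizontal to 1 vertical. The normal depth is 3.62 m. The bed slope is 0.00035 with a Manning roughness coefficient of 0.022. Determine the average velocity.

With bottom width b = 4.28 m and side slope z = 1.4: A = (b + zy)y = (4.28 + 1.4×3.62)×3.62 = 33.84 m²; P = b + 2y√(1+z²) = 4.28 + 2×3.62×1.72 = 16.74 m.
Hydraulic radius R = A/P = 33.84/16.74 = 2.022 m.
From Manning's equation, V = (1/n) R^(2/3) S^(1/2) = (1/0.022) × 2.022^(2/3) × 0.00035^(1/2) = 1.36 m/s.

V = 1.36 m/s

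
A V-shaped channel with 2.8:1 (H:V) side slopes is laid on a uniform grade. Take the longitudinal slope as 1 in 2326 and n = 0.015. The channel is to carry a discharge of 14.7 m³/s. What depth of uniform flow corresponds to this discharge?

y_n = 1.99 m

Manning's equation rearranged: A R^(2/3) = nQ / (1·√S) = 0.015 × 14.7 / (√0.0004299) = 10.63.
At y = 1.48 m: A R^(2/3) = 4.821 — low.
At y = 2.3 m: A R^(2/3) = 15.62 — high.
At y = 1.99 m: A R^(2/3) = 10.62 — matches.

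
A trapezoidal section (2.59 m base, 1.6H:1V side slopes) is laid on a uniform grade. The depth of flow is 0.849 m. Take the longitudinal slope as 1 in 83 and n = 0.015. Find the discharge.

Q = 17 m³/s

With bottom width b = 2.59 m and side slope z = 1.6: A = (b + zy)y = (2.59 + 1.6×0.849)×0.849 = 3.352 m²; P = b + 2y√(1+z²) = 2.59 + 2×0.849×1.887 = 5.794 m.
Hydraulic radius R = A/P = 3.352/5.794 = 0.5786 m.
Manning's equation: Q = (1/n) A R^(2/3) S^(1/2) = (1/0.015) × 3.352 × 0.5786^(2/3) × 0.01205^(1/2) = 17 m³/s.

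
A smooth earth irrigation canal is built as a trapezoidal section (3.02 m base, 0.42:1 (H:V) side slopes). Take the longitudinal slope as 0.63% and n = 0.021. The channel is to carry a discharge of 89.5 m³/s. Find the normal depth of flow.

y_n = 3.81 m

Manning's equation rearranged: A R^(2/3) = nQ / (1·√S) = 0.021 × 89.5 / (√0.0063) = 23.68.
At y = 4.7 m: A R^(2/3) = 34.42 — too large.
At y = 3.81 m: A R^(2/3) = 23.68 — matches.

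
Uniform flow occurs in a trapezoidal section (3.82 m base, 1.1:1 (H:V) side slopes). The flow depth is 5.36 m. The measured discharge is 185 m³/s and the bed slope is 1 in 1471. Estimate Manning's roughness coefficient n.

n = 0.014

With bottom width b = 3.82 m and side slope z = 1.1: A = (b + zy)y = (3.82 + 1.1×5.36)×5.36 = 52.08 m²; P = b + 2y√(1+z²) = 3.82 + 2×5.36×1.487 = 19.76 m.
Hydraulic radius R = A/P = 52.08/19.76 = 2.636 m.
Rearranging Manning's equation: n = (1/Q) A R^(2/3) S^(1/2) = (1/185) × 52.08 × 2.636^(2/3) × √0.0006798 = 0.014.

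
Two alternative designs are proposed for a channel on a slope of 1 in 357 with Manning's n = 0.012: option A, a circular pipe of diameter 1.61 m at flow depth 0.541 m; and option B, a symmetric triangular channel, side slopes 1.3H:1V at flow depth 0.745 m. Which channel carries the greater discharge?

Channel A: For a circular section of diameter D = 1.61 m at depth y = 0.541 m, the central angle is θ = 2 arccos(1 − 2y/D) = 2.473 rad. Then A = (D²/8)(θ − sin θ) = 0.6006 m² and P = Dθ/2 = 1.991 m. Hydraulic radius R = A/P = 0.6006/1.991 = 0.3017 m. Q_A = (1/0.012)·0.6006·0.3017^(2/3)·√0.002801 = 1.192 m³/s.
Channel B: For a triangular section with side slope z = 1.3: A = zy² = 1.3×0.745² = 0.7215 m²; P = 2y√(1+z²) = 2×0.745×1.64 = 2.444 m. Hydraulic radius R = A/P = 0.7215/2.444 = 0.2953 m. Q_B = (1/0.012)·0.7215·0.2953^(2/3)·√0.002801 = 1.411 m³/s.
Q_A = 1.192 m³/s vs Q_B = 1.411 m³/s, so channel B carries more.

channel B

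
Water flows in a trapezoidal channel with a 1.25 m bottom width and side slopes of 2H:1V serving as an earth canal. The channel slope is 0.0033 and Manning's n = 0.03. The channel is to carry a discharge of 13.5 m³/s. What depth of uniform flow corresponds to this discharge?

y_n = 1.67 m

Manning's equation rearranged: A R^(2/3) = nQ / (1·√S) = 0.03 × 13.5 / (√0.0033) = 7.05.
Trying y = 1.4 m: A R^(2/3) = 4.701 — short.
Trying y = 2.13 m: A R^(2/3) = 12.42 — over.
Trying y = 1.67 m: A R^(2/3) = 7.035 — close enough.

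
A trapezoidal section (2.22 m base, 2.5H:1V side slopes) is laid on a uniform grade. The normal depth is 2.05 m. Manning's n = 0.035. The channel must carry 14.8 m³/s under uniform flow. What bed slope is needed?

S = 0.000999

With bottom width b = 2.22 m and side slope z = 2.5: A = (b + zy)y = (2.22 + 2.5×2.05)×2.05 = 15.06 m²; P = b + 2y√(1+z²) = 2.22 + 2×2.05×2.693 = 13.26 m.
Hydraulic radius R = A/P = 15.06/13.26 = 1.136 m.
From Manning's equation, S = [nQ / (1 A R^(2/3))]² = [0.035 × 14.8 / (1 × 15.06 × 1.136^(2/3))]² = 0.000999.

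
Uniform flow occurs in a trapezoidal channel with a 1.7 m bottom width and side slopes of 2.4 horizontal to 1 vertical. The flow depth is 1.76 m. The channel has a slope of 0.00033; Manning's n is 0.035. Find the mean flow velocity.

V = 0.505 m/s

With bottom width b = 1.7 m and side slope z = 2.4: A = (b + zy)y = (1.7 + 2.4×1.76)×1.76 = 10.43 m²; P = b + 2y√(1+z²) = 1.7 + 2×1.76×2.6 = 10.85 m.
Hydraulic radius R = A/P = 10.43/10.85 = 0.9608 m.
From Manning's equation, V = (1/n) R^(2/3) S^(1/2) = (1/0.035) × 0.9608^(2/3) × 0.00033^(1/2) = 0.505 m/s.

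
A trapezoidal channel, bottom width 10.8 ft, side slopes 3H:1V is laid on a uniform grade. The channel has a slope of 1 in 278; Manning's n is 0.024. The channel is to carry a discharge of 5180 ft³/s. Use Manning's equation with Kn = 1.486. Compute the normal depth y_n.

y_n = 10.4 ft

Manning's equation rearranged: A R^(2/3) = nQ / (1.486·√S) = 0.024 × 5180 / (1.486 × √0.003597) = 1395.
At y = 12.5 ft: A R^(2/3) = 2150 — too large.
At y = 9.19 ft: A R^(2/3) = 1047 — too small.
At y = 10.4 ft: A R^(2/3) = 1394 — close enough.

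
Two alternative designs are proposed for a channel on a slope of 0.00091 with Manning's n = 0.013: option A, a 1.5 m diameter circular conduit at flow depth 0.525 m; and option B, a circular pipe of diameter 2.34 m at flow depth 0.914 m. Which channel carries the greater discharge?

channel B

Channel A: For a circular section of diameter D = 1.5 m at depth y = 0.525 m, the central angle is θ = 2 arccos(1 − 2y/D) = 2.532 rad. Then A = (D²/8)(θ − sin θ) = 0.5512 m² and P = Dθ/2 = 1.899 m. Hydraulic radius R = A/P = 0.5512/1.899 = 0.2902 m. Q_A = (1/0.013)·0.5512·0.2902^(2/3)·√0.00091 = 0.5607 m³/s.
Channel B: For a circular section of diameter D = 2.34 m at depth y = 0.914 m, the central angle is θ = 2 arccos(1 − 2y/D) = 2.7 rad. Then A = (D²/8)(θ − sin θ) = 1.556 m² and P = Dθ/2 = 3.159 m. Hydraulic radius R = A/P = 1.556/3.159 = 0.4925 m. Q_B = (1/0.013)·1.556·0.4925^(2/3)·√0.00091 = 2.252 m³/s.
Q_A = 0.5607 m³/s vs Q_B = 2.252 m³/s, so channel B carries more.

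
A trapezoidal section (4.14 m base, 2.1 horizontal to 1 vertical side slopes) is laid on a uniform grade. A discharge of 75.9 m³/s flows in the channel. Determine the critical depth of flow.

y_c = 2.25 m

At critical depth, Q² T / (g A³) = 1, i.e. A³/T = Q²/g = 75.9²/9.81 = 587.2.
Trying y = 1.83 m: A³/T = 263.6 — low.
Trying y = 2.25 m: A³/T = 583.9 — close enough.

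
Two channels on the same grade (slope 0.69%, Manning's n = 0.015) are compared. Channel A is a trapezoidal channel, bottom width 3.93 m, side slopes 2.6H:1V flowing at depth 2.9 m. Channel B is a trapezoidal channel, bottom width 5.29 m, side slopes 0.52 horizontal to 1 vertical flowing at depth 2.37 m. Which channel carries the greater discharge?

Channel A: With bottom width b = 3.93 m and side slope z = 2.6: A = (b + zy)y = (3.93 + 2.6×2.9)×2.9 = 33.26 m²; P = b + 2y√(1+z²) = 3.93 + 2×2.9×2.786 = 20.09 m. Hydraulic radius R = A/P = 33.26/20.09 = 1.656 m. Q_A = (1/0.015)·33.26·1.656^(2/3)·√0.0069 = 257.8 m³/s.
Channel B: With bottom width b = 5.29 m and side slope z = 0.52: A = (b + zy)y = (5.29 + 0.52×2.37)×2.37 = 15.46 m²; P = b + 2y√(1+z²) = 5.29 + 2×2.37×1.127 = 10.63 m. Hydraulic radius R = A/P = 15.46/10.63 = 1.454 m. Q_B = (1/0.015)·15.46·1.454^(2/3)·√0.0069 = 109.9 m³/s.
Q_A = 257.8 m³/s vs Q_B = 109.9 m³/s, so channel A carries more.

channel A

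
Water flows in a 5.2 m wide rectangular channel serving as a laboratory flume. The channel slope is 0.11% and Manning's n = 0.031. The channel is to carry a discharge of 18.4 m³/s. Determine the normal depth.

Manning's equation rearranged: A R^(2/3) = nQ / (1·√S) = 0.031 × 18.4 / (√0.0011) = 17.2.
Try y = 3.4 m: A R^(2/3) = 22.89 — too large.
Try y = 2.07 m: A R^(2/3) = 11.83 — too small.
Try y = 2.73 m: A R^(2/3) = 17.18 — ≈ 17.2.

y_n = 2.73 m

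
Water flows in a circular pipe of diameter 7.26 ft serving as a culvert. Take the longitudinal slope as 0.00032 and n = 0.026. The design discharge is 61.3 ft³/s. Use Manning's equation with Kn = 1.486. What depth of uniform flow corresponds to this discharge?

y_n = 5.78 ft

Manning's equation rearranged: A R^(2/3) = nQ / (1.486·√S) = 0.026 × 61.3 / (1.486 × √0.00032) = 59.96.
Trying y = 4.93 ft: A R^(2/3) = 49.52 — low.
Trying y = 6.75 ft: A R^(2/3) = 66.22 — high.
Trying y = 5.78 ft: A R^(2/3) = 59.92 — matches.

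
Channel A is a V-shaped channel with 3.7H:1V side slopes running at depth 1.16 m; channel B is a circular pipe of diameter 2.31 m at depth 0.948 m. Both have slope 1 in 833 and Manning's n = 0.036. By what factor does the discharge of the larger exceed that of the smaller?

3.3

Channel A: For a triangular section with side slope z = 3.7: A = zy² = 3.7×1.16² = 4.979 m²; P = 2y√(1+z²) = 2×1.16×3.833 = 8.892 m. Hydraulic radius R = A/P = 4.979/8.892 = 0.5599 m. Q_A = (1/0.036)·4.979·0.5599^(2/3)·√0.0012 = 3.255 m³/s.
Channel B: For a circular section of diameter D = 2.31 m at depth y = 0.948 m, the central angle is θ = 2 arccos(1 − 2y/D) = 2.781 rad. Then A = (D²/8)(θ − sin θ) = 1.62 m² and P = Dθ/2 = 3.212 m. Hydraulic radius R = A/P = 1.62/3.212 = 0.5043 m. Q_B = (1/0.036)·1.62·0.5043^(2/3)·√0.0012 = 0.9877 m³/s.
The larger discharge is 3.255 m³/s and the smaller is 0.9877 m³/s; the ratio is 3.3.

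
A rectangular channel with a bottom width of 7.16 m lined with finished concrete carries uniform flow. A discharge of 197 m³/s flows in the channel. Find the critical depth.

y_c = 4.26 m

For a rectangular channel, critical depth y_c = (q²/g)^(1/3) where q = Q/b = 197/7.16 = 27.51 m²/s.
So y_c = (27.51²/9.81)^(1/3) = 4.26 m.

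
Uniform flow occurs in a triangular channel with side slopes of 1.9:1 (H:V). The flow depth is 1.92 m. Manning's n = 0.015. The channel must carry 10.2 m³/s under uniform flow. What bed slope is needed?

For a triangular section with side slope z = 1.9: A = zy² = 1.9×1.92² = 7.004 m²; P = 2y√(1+z²) = 2×1.92×2.147 = 8.245 m.
Hydraulic radius R = A/P = 7.004/8.245 = 0.8495 m.
From Manning's equation, S = [nQ / (1 A R^(2/3))]² = [0.015 × 10.2 / (1 × 7.004 × 0.8495^(2/3))]² = 0.000593.

S = 0.000593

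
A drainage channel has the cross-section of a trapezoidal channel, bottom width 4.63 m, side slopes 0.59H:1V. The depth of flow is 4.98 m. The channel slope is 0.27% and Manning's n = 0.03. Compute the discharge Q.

Q = 115 m³/s

With bottom width b = 4.63 m and side slope z = 0.59: A = (b + zy)y = (4.63 + 0.59×4.98)×4.98 = 37.69 m²; P = b + 2y√(1+z²) = 4.63 + 2×4.98×1.161 = 16.19 m.
Hydraulic radius R = A/P = 37.69/16.19 = 2.327 m.
Manning's equation: Q = (1/n) A R^(2/3) S^(1/2) = (1/0.03) × 37.69 × 2.327^(2/3) × 0.0027^(1/2) = 115 m³/s.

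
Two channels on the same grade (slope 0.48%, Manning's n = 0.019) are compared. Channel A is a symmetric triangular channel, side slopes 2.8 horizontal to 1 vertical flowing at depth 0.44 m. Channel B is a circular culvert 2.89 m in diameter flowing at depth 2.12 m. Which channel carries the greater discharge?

Channel A: For a triangular section with side slope z = 2.8: A = zy² = 2.8×0.44² = 0.5421 m²; P = 2y√(1+z²) = 2×0.44×2.973 = 2.616 m. Hydraulic radius R = A/P = 0.5421/2.616 = 0.2072 m. Q_A = (1/0.019)·0.5421·0.2072^(2/3)·√0.0048 = 0.6921 m³/s.
Channel B: For a circular section of diameter D = 2.89 m at depth y = 2.12 m, the central angle is θ = 2 arccos(1 − 2y/D) = 4.114 rad. Then A = (D²/8)(θ − sin θ) = 5.157 m² and P = Dθ/2 = 5.944 m. Hydraulic radius R = A/P = 5.157/5.944 = 0.8676 m. Q_B = (1/0.019)·5.157·0.8676^(2/3)·√0.0048 = 17.11 m³/s.
Q_A = 0.6921 m³/s vs Q_B = 17.11 m³/s, so channel B carries more.

channel B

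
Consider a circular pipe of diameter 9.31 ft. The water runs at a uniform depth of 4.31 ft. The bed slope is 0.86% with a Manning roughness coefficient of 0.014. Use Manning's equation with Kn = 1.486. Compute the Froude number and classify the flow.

For a circular section of diameter D = 9.31 ft at depth y = 4.31 ft, the central angle is θ = 2 arccos(1 − 2y/D) = 2.993 rad. Then A = (D²/8)(θ − sin θ) = 30.83 ft² and P = Dθ/2 = 13.93 ft.
Hydraulic radius R = A/P = 30.83/13.93 = 2.213 ft.
V = (1.486/n) R^(2/3) √S = (1.486/0.014) × 2.213^(2/3) × √0.0086 = 16.71 ft/s. Hydraulic depth D_h = A/T = 30.83/9.284 = 3.32 ft.
Froude number Fr = V/√(g·D_h) = 16.71/√(32.2×3.32) = 1.62, which is greater than 1, so the flow is supercritical.

supercritical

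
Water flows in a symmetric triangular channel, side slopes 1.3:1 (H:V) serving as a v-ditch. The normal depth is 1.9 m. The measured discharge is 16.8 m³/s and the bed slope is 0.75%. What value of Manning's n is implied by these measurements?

n = 0.02

For a triangular section with side slope z = 1.3: A = zy² = 1.3×1.9² = 4.693 m²; P = 2y√(1+z²) = 2×1.9×1.64 = 6.232 m.
Hydraulic radius R = A/P = 4.693/6.232 = 0.753 m.
Rearranging Manning's equation: n = (1/Q) A R^(2/3) S^(1/2) = (1/16.8) × 4.693 × 0.753^(2/3) × √0.0075 = 0.02.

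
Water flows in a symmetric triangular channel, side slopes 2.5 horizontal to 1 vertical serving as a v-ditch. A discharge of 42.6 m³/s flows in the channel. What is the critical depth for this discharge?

At critical depth, Q² T / (g A³) = 1, i.e. A³/T = Q²/g = 42.6²/9.81 = 185.
Try y = 2.85 m: A³/T = 587.6 — high.
Try y = 1.92 m: A³/T = 81.54 — low.
Try y = 2.26 m: A³/T = 184.2 — matches.

y_c = 2.26 m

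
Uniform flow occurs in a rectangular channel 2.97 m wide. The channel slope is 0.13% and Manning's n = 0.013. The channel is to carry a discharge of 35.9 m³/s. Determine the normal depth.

Manning's equation rearranged: A R^(2/3) = nQ / (1·√S) = 0.013 × 35.9 / (√0.0013) = 12.94.
Trying y = 3.18 m: A R^(2/3) = 9.522 — too small.
Trying y = 5.2 m: A R^(2/3) = 17 — too large.
Trying y = 4.11 m: A R^(2/3) = 12.94 — matches.

y_n = 4.11 m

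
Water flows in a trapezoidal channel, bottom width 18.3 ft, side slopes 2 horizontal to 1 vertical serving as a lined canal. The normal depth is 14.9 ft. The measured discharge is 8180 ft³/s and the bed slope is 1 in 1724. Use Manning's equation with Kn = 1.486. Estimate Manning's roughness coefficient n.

n = 0.013

With bottom width b = 18.3 ft and side slope z = 2: A = (b + zy)y = (18.3 + 2×14.9)×14.9 = 716.7 ft²; P = b + 2y√(1+z²) = 18.3 + 2×14.9×2.236 = 84.93 ft.
Hydraulic radius R = A/P = 716.7/84.93 = 8.438 ft.
Rearranging Manning's equation: n = (1.486/Q) A R^(2/3) S^(1/2) = (1.486/8180) × 716.7 × 8.438^(2/3) × √0.00058 = 0.013.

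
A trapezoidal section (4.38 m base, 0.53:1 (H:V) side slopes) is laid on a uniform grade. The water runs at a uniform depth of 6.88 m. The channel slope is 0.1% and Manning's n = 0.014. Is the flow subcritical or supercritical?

With bottom width b = 4.38 m and side slope z = 0.53: A = (b + zy)y = (4.38 + 0.53×6.88)×6.88 = 55.22 m²; P = b + 2y√(1+z²) = 4.38 + 2×6.88×1.132 = 19.95 m.
Hydraulic radius R = A/P = 55.22/19.95 = 2.768 m.
V = (1/n) R^(2/3) √S = (1/0.014) × 2.768^(2/3) × √0.001 = 4.453 m/s. Hydraulic depth D_h = A/T = 55.22/11.67 = 4.731 m.
Froude number Fr = V/√(g·D_h) = 4.453/√(9.81×4.731) = 0.654, which is less than 1, so the flow is subcritical.

subcritical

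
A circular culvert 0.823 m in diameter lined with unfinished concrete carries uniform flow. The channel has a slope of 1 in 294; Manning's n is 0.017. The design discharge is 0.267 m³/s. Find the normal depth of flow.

Manning's equation rearranged: A R^(2/3) = nQ / (1·√S) = 0.017 × 0.267 / (√0.003401) = 0.07783.
Trying y = 0.326 m: A R^(2/3) = 0.06137 — short.
Trying y = 0.372 m: A R^(2/3) = 0.07783 — matches.

y_n = 0.372 m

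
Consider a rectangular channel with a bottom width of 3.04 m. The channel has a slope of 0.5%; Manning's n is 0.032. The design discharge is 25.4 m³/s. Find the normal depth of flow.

y_n = 3.61 m

Manning's equation rearranged: A R^(2/3) = nQ / (1·√S) = 0.032 × 25.4 / (√0.005) = 11.49.
Try y = 2.8 m: A R^(2/3) = 8.428 — low.
Try y = 4.05 m: A R^(2/3) = 13.16 — high.
Try y = 3.61 m: A R^(2/3) = 11.48 — ≈ 11.49.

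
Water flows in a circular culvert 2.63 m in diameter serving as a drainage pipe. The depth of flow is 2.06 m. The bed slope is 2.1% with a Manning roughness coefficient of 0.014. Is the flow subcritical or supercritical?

For a circular section of diameter D = 2.63 m at depth y = 2.06 m, the central angle is θ = 2 arccos(1 − 2y/D) = 4.346 rad. Then A = (D²/8)(θ − sin θ) = 4.565 m² and P = Dθ/2 = 5.715 m.
Hydraulic radius R = A/P = 4.565/5.715 = 0.7988 m.
V = (1/n) R^(2/3) √S = (1/0.014) × 0.7988^(2/3) × √0.021 = 8.911 m/s. Hydraulic depth D_h = A/T = 4.565/2.167 = 2.106 m.
Froude number Fr = V/√(g·D_h) = 8.911/√(9.81×2.106) = 1.96, which is greater than 1, so the flow is supercritical.

supercritical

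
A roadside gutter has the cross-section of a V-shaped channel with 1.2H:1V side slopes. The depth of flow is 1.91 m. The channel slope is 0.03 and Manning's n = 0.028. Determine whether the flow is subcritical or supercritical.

supercritical

For a triangular section with side slope z = 1.2: A = zy² = 1.2×1.91² = 4.378 m²; P = 2y√(1+z²) = 2×1.91×1.562 = 5.967 m.
Hydraulic radius R = A/P = 4.378/5.967 = 0.7337 m.
V = (1/n) R^(2/3) √S = (1/0.028) × 0.7337^(2/3) × √0.03 = 5.032 m/s. Hydraulic depth D_h = A/T = 4.378/4.584 = 0.955 m.
Froude number Fr = V/√(g·D_h) = 5.032/√(9.81×0.955) = 1.64, which is greater than 1, so the flow is supercritical.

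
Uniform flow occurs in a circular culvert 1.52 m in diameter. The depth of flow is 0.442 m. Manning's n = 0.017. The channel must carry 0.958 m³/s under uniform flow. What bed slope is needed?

S = 0.00861

For a circular section of diameter D = 1.52 m at depth y = 0.442 m, the central angle is θ = 2 arccos(1 − 2y/D) = 2.278 rad. Then A = (D²/8)(θ − sin θ) = 0.4384 m² and P = Dθ/2 = 1.731 m.
Hydraulic radius R = A/P = 0.4384/1.731 = 0.2532 m.
From Manning's equation, S = [nQ / (1 A R^(2/3))]² = [0.017 × 0.958 / (1 × 0.4384 × 0.2532^(2/3))]² = 0.00861.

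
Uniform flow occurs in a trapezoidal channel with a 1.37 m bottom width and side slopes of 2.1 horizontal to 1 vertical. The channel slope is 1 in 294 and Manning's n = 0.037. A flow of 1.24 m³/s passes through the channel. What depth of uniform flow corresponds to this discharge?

y_n = 0.585 m

Manning's equation rearranged: A R^(2/3) = nQ / (1·√S) = 0.037 × 1.24 / (√0.003401) = 0.7867.
Trying y = 0.478 m: A R^(2/3) = 0.5261 — short.
Trying y = 0.585 m: A R^(2/3) = 0.7856 — close enough.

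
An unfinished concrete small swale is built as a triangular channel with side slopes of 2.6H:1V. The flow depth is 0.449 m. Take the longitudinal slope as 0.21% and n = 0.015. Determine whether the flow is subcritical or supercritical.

subcritical

For a triangular section with side slope z = 2.6: A = zy² = 2.6×0.449² = 0.5242 m²; P = 2y√(1+z²) = 2×0.449×2.786 = 2.502 m.
Hydraulic radius R = A/P = 0.5242/2.502 = 0.2095 m.
V = (1/n) R^(2/3) √S = (1/0.015) × 0.2095^(2/3) × √0.0021 = 1.078 m/s. Hydraulic depth D_h = A/T = 0.5242/2.335 = 0.2245 m.
Froude number Fr = V/√(g·D_h) = 1.078/√(9.81×0.2245) = 0.726, which is less than 1, so the flow is subcritical.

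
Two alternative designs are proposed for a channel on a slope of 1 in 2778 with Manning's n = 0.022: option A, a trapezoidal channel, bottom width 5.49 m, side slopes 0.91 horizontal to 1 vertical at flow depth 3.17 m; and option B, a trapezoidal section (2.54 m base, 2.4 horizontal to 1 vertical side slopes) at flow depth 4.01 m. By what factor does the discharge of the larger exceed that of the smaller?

Channel A: With bottom width b = 5.49 m and side slope z = 0.91: A = (b + zy)y = (5.49 + 0.91×3.17)×3.17 = 26.55 m²; P = b + 2y√(1+z²) = 5.49 + 2×3.17×1.352 = 14.06 m. Hydraulic radius R = A/P = 26.55/14.06 = 1.888 m. Q_A = (1/0.022)·26.55·1.888^(2/3)·√0.00036 = 34.97 m³/s.
Channel B: With bottom width b = 2.54 m and side slope z = 2.4: A = (b + zy)y = (2.54 + 2.4×4.01)×4.01 = 48.78 m²; P = b + 2y√(1+z²) = 2.54 + 2×4.01×2.6 = 23.39 m. Hydraulic radius R = A/P = 48.78/23.39 = 2.085 m. Q_B = (1/0.022)·48.78·2.085^(2/3)·√0.00036 = 68.66 m³/s.
The larger discharge is 68.66 m³/s and the smaller is 34.97 m³/s; the ratio is 1.96.

1.96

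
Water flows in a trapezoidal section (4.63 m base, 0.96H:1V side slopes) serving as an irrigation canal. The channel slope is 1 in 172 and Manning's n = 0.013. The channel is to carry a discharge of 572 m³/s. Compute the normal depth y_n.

y_n = 5.26 m

Manning's equation rearranged: A R^(2/3) = nQ / (1·√S) = 0.013 × 572 / (√0.005814) = 97.52.
At y = 6.28 m: A R^(2/3) = 140.4 — too large.
At y = 3.67 m: A R^(2/3) = 47.83 — too small.
At y = 5.26 m: A R^(2/3) = 97.5 — ≈ 97.52.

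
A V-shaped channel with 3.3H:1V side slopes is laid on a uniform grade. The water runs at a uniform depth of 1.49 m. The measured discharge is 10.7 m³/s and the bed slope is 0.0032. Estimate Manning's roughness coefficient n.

For a triangular section with side slope z = 3.3: A = zy² = 3.3×1.49² = 7.326 m²; P = 2y√(1+z²) = 2×1.49×3.448 = 10.28 m.
Hydraulic radius R = A/P = 7.326/10.28 = 0.713 m.
Rearranging Manning's equation: n = (1/Q) A R^(2/3) S^(1/2) = (1/10.7) × 7.326 × 0.713^(2/3) × √0.0032 = 0.0309.

n = 0.0309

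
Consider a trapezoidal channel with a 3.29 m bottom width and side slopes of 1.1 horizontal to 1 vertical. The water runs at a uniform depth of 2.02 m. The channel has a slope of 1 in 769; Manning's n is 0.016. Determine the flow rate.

Q = 28.3 m³/s

With bottom width b = 3.29 m and side slope z = 1.1: A = (b + zy)y = (3.29 + 1.1×2.02)×2.02 = 11.13 m²; P = b + 2y√(1+z²) = 3.29 + 2×2.02×1.487 = 9.296 m.
Hydraulic radius R = A/P = 11.13/9.296 = 1.198 m.
Manning's equation: Q = (1/n) A R^(2/3) S^(1/2) = (1/0.016) × 11.13 × 1.198^(2/3) × 0.0013^(1/2) = 28.3 m³/s.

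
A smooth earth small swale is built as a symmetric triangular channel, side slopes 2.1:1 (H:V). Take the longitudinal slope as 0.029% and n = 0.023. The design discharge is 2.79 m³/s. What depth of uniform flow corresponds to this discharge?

y_n = 1.52 m

Manning's equation rearranged: A R^(2/3) = nQ / (1·√S) = 0.023 × 2.79 / (√0.00029) = 3.768.
Trying y = 1.05 m: A R^(2/3) = 1.408 — short.
Trying y = 1.74 m: A R^(2/3) = 5.413 — over.
Trying y = 1.52 m: A R^(2/3) = 3.775 — matches.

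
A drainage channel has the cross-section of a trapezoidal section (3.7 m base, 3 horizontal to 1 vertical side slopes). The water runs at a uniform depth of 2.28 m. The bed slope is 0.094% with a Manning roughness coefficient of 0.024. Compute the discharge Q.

Q = 37.1 m³/s

With bottom width b = 3.7 m and side slope z = 3: A = (b + zy)y = (3.7 + 3×2.28)×2.28 = 24.03 m²; P = b + 2y√(1+z²) = 3.7 + 2×2.28×3.162 = 18.12 m.
Hydraulic radius R = A/P = 24.03/18.12 = 1.326 m.
Manning's equation: Q = (1/n) A R^(2/3) S^(1/2) = (1/0.024) × 24.03 × 1.326^(2/3) × 0.00094^(1/2) = 37.1 m³/s.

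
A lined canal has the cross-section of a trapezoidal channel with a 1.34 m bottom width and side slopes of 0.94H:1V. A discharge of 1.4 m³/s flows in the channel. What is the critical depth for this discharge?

y_c = 0.432 m

At critical depth, Q² T / (g A³) = 1, i.e. A³/T = Q²/g = 1.4²/9.81 = 0.1998.
Trying y = 0.552 m: A³/T = 0.4544 — high.
Trying y = 0.351 m: A³/T = 0.1007 — low.
Trying y = 0.432 m: A³/T = 0.1994 — ≈ 0.1998.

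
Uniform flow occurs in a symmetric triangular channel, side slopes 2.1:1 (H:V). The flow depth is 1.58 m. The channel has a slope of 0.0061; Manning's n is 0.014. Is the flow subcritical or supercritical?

supercritical

For a triangular section with side slope z = 2.1: A = zy² = 2.1×1.58² = 5.242 m²; P = 2y√(1+z²) = 2×1.58×2.326 = 7.35 m.
Hydraulic radius R = A/P = 5.242/7.35 = 0.7133 m.
V = (1/n) R^(2/3) √S = (1/0.014) × 0.7133^(2/3) × √0.0061 = 4.454 m/s. Hydraulic depth D_h = A/T = 5.242/6.636 = 0.79 m.
Froude number Fr = V/√(g·D_h) = 4.454/√(9.81×0.79) = 1.6, which is greater than 1, so the flow is supercritical.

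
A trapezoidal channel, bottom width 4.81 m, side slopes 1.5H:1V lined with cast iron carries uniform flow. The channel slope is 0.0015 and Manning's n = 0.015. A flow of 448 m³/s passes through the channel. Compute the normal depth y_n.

y_n = 5.94 m

Manning's equation rearranged: A R^(2/3) = nQ / (1·√S) = 0.015 × 448 / (√0.0015) = 173.5.
Trying y = 4.14 m: A R^(2/3) = 79.76 — short.
Trying y = 7.4 m: A R^(2/3) = 283.6 — over.
Trying y = 5.94 m: A R^(2/3) = 173.5 — close enough.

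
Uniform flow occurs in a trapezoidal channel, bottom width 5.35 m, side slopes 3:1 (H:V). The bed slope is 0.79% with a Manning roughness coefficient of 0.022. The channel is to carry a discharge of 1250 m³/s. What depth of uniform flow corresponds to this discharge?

y_n = 6.02 m

Manning's equation rearranged: A R^(2/3) = nQ / (1·√S) = 0.022 × 1250 / (√0.0079) = 309.4.
Try y = 4.75 m: A R^(2/3) = 177.4 — short.
Try y = 6.55 m: A R^(2/3) = 377.5 — over.
Try y = 6.02 m: A R^(2/3) = 308.9 — close enough.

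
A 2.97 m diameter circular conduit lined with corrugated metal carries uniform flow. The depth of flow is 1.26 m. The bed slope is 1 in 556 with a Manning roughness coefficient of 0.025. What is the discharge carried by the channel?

For a circular section of diameter D = 2.97 m at depth y = 1.26 m, the central angle is θ = 2 arccos(1 − 2y/D) = 2.837 rad. Then A = (D²/8)(θ − sin θ) = 2.798 m² and P = Dθ/2 = 4.214 m.
Hydraulic radius R = A/P = 2.798/4.214 = 0.6641 m.
Manning's equation: Q = (1/n) A R^(2/3) S^(1/2) = (1/0.025) × 2.798 × 0.6641^(2/3) × 0.001799^(1/2) = 3.61 m³/s.

Q = 3.61 m³/s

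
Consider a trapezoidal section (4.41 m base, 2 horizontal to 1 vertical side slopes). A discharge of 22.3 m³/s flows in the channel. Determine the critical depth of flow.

y_c = 1.15 m

At critical depth, Q² T / (g A³) = 1, i.e. A³/T = Q²/g = 22.3²/9.81 = 50.69.
At y = 1.44 m: A³/T = 113.7 — too large.
At y = 0.943 m: A³/T = 25.58 — too small.
At y = 1.15 m: A³/T = 51 — matches.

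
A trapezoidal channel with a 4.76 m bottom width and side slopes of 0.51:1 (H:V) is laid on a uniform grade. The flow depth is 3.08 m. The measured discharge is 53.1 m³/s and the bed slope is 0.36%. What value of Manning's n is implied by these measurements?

n = 0.031

With bottom width b = 4.76 m and side slope z = 0.51: A = (b + zy)y = (4.76 + 0.51×3.08)×3.08 = 19.5 m²; P = b + 2y√(1+z²) = 4.76 + 2×3.08×1.123 = 11.67 m.
Hydraulic radius R = A/P = 19.5/11.67 = 1.67 m.
Rearranging Manning's equation: n = (1/Q) A R^(2/3) S^(1/2) = (1/53.1) × 19.5 × 1.67^(2/3) × √0.0036 = 0.031.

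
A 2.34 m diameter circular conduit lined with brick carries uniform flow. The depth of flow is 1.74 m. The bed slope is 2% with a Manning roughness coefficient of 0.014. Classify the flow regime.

supercritical

For a circular section of diameter D = 2.34 m at depth y = 1.74 m, the central angle is θ = 2 arccos(1 − 2y/D) = 4.159 rad. Then A = (D²/8)(θ − sin θ) = 3.429 m² and P = Dθ/2 = 4.866 m.
Hydraulic radius R = A/P = 3.429/4.866 = 0.7047 m.
V = (1/n) R^(2/3) √S = (1/0.014) × 0.7047^(2/3) × √0.02 = 7.999 m/s. Hydraulic depth D_h = A/T = 3.429/2.044 = 1.678 m.
Froude number Fr = V/√(g·D_h) = 7.999/√(9.81×1.678) = 1.97, which is greater than 1, so the flow is supercritical.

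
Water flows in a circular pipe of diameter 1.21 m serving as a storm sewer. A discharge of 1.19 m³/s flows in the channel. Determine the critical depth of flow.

At critical depth, Q² T / (g A³) = 1, i.e. A³/T = Q²/g = 1.19²/9.81 = 0.1444.
At y = 0.509 m: A³/T = 0.08109 — low.
At y = 0.69 m: A³/T = 0.2595 — high.
At y = 0.592 m: A³/T = 0.1446 — matches.

y_c = 0.592 m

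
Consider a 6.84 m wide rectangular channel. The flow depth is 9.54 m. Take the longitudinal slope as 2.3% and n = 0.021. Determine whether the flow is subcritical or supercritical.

Flow area A = b·y = 6.84 × 9.54 = 65.25 m². Wetted perimeter P = b + 2y = 6.84 + 2×9.54 = 25.92 m.
Hydraulic radius R = A/P = 65.25/25.92 = 2.518 m.
V = (1/n) R^(2/3) √S = (1/0.021) × 2.518^(2/3) × √0.023 = 13.36 m/s. Hydraulic depth D_h = A/T = 65.25/6.84 = 9.54 m.
Froude number Fr = V/√(g·D_h) = 13.36/√(9.81×9.54) = 1.38, which is greater than 1, so the flow is supercritical.

supercritical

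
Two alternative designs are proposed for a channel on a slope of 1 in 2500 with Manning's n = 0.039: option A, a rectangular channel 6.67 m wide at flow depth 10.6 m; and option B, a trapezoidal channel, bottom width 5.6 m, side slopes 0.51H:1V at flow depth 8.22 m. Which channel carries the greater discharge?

channel B

Channel A: Flow area A = b·y = 6.67 × 10.6 = 70.7 m². Wetted perimeter P = b + 2y = 6.67 + 2×10.6 = 27.87 m. Hydraulic radius R = A/P = 70.7/27.87 = 2.537 m. Q_A = (1/0.039)·70.7·2.537^(2/3)·√0.0004 = 67.44 m³/s.
Channel B: With bottom width b = 5.6 m and side slope z = 0.51: A = (b + zy)y = (5.6 + 0.51×8.22)×8.22 = 80.49 m²; P = b + 2y√(1+z²) = 5.6 + 2×8.22×1.123 = 24.05 m. Hydraulic radius R = A/P = 80.49/24.05 = 3.346 m. Q_B = (1/0.039)·80.49·3.346^(2/3)·√0.0004 = 92.35 m³/s.
Q_A = 67.44 m³/s vs Q_B = 92.35 m³/s, so channel B carries more.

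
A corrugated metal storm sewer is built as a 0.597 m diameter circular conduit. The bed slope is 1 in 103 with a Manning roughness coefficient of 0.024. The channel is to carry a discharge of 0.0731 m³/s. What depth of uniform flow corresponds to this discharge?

Manning's equation rearranged: A R^(2/3) = nQ / (1·√S) = 0.024 × 0.0731 / (√0.009709) = 0.01781.
Trying y = 0.132 m: A R^(2/3) = 0.008444 — low.
Trying y = 0.219 m: A R^(2/3) = 0.02262 — high.
Trying y = 0.193 m: A R^(2/3) = 0.01781 — ≈ 0.01781.

y_n = 0.193 m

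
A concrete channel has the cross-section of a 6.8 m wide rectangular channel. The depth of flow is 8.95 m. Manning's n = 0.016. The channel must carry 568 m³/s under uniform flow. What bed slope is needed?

S = 0.0067

Flow area A = b·y = 6.8 × 8.95 = 60.86 m². Wetted perimeter P = b + 2y = 6.8 + 2×8.95 = 24.7 m.
Hydraulic radius R = A/P = 60.86/24.7 = 2.464 m.
From Manning's equation, S = [nQ / (1 A R^(2/3))]² = [0.016 × 568 / (1 × 60.86 × 2.464^(2/3))]² = 0.0067.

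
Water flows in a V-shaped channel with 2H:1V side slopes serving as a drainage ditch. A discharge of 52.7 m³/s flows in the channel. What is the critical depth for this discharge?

y_c = 2.69 m

At critical depth, Q² T / (g A³) = 1, i.e. A³/T = Q²/g = 52.7²/9.81 = 283.1.
Trying y = 2.1 m: A³/T = 81.68 — low.
Trying y = 3.02 m: A³/T = 502.4 — high.
Trying y = 2.69 m: A³/T = 281.7 — matches.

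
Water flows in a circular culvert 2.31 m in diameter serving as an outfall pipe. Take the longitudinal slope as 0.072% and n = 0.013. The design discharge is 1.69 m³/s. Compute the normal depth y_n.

Manning's equation rearranged: A R^(2/3) = nQ / (1·√S) = 0.013 × 1.69 / (√0.00072) = 0.8188.
Trying y = 0.958 m: A R^(2/3) = 1.046 — over.
Trying y = 0.698 m: A R^(2/3) = 0.5771 — short.
Trying y = 0.839 m: A R^(2/3) = 0.8192 — matches.

y_n = 0.839 m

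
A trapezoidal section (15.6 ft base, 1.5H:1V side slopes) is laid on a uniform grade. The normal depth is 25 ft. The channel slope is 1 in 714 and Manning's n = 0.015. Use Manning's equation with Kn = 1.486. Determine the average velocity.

With bottom width b = 15.6 ft and side slope z = 1.5: A = (b + zy)y = (15.6 + 1.5×25)×25 = 1328 ft²; P = b + 2y√(1+z²) = 15.6 + 2×25×1.803 = 105.7 ft.
Hydraulic radius R = A/P = 1328/105.7 = 12.55 ft.
From Manning's equation, V = (1.486/n) R^(2/3) S^(1/2) = (1.486/0.015) × 12.55^(2/3) × 0.001401^(1/2) = 20 ft/s.

V = 20 ft/s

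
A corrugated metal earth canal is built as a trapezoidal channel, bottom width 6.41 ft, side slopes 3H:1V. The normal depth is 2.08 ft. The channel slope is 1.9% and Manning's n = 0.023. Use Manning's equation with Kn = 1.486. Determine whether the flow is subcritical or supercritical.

With bottom width b = 6.41 ft and side slope z = 3: A = (b + zy)y = (6.41 + 3×2.08)×2.08 = 26.31 ft²; P = b + 2y√(1+z²) = 6.41 + 2×2.08×3.162 = 19.57 ft.
Hydraulic radius R = A/P = 26.31/19.57 = 1.345 ft.
V = (1.486/n) R^(2/3) √S = (1.486/0.023) × 1.345^(2/3) × √0.019 = 10.85 ft/s. Hydraulic depth D_h = A/T = 26.31/18.89 = 1.393 ft.
Froude number Fr = V/√(g·D_h) = 10.85/√(32.2×1.393) = 1.62, which is greater than 1, so the flow is supercritical.

supercritical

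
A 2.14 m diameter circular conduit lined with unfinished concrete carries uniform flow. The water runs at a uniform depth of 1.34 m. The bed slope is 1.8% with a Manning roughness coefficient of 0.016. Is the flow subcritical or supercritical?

For a circular section of diameter D = 2.14 m at depth y = 1.34 m, the central angle is θ = 2 arccos(1 − 2y/D) = 3.652 rad. Then A = (D²/8)(θ − sin θ) = 2.37 m² and P = Dθ/2 = 3.907 m.
Hydraulic radius R = A/P = 2.37/3.907 = 0.6065 m.
V = (1/n) R^(2/3) √S = (1/0.016) × 0.6065^(2/3) × √0.018 = 6.008 m/s. Hydraulic depth D_h = A/T = 2.37/2.071 = 1.145 m.
Froude number Fr = V/√(g·D_h) = 6.008/√(9.81×1.145) = 1.79, which is greater than 1, so the flow is supercritical.

supercritical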